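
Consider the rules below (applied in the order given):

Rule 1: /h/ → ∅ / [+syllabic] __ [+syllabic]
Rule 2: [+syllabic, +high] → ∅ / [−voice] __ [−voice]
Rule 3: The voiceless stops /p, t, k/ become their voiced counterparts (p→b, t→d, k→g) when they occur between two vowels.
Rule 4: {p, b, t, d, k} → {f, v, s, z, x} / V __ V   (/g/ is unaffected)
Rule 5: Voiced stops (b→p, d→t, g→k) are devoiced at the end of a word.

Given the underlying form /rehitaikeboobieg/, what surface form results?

reizaigevooviek

Rule 1 (intervocalic h-deletion): /h/ occurs between vowels /e/ and /i/, so it deletes. /rehitaikeboobieg/ → reitaikeboobieg.
Rule 2 (high vowel syncope): no segment meets the environment; /reitaikeboobieg/ is unchanged.
Rule 3 (intervocalic voicing): /t/ is a voiceless stop between vowels /i/ and /a/, so it voices to [d]. /k/ is a voiceless stop between vowels /i/ and /e/, so it voices to [g]. /reitaikeboobieg/ → reidaigeboobieg.
Rule 4 (intervocalic spirantization): /d/ is a stop between vowels /i/ and /a/, so it spirantizes to the fricative [z]. /b/ is a stop between vowels /e/ and /o/, so it spirantizes to the fricative [v]. /b/ is a stop between vowels /o/ and /i/, so it spirantizes to the fricative [v]. /reidaigeboobieg/ → reizaigevoovieg.
Rule 5 (final devoicing): /g/ is a voiced stop in word-final position, so it devoices to [k]. /reizaigevoovieg/ → reizaigevooviek.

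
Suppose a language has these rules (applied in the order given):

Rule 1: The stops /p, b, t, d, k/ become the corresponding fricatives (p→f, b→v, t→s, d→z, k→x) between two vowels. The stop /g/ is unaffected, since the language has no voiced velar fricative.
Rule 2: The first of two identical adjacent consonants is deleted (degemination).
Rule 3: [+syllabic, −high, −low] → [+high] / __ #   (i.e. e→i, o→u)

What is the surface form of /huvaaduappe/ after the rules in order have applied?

huvaazuapi

Rule 1 (intervocalic spirantization): /d/ is a stop between vowels /a/ and /u/, so it spirantizes to the fricative [z]. /huvaaduappe/ → huvaazuappe.
Rule 2 (degemination): /pp/ is a geminate; the first /p/ deletes. /huvaazuappe/ → huvaazuape.
Rule 3 (final vowel raising): /e/ is a mid vowel in word-final position, so it raises to [i]. /huvaazuape/ → huvaazuapi.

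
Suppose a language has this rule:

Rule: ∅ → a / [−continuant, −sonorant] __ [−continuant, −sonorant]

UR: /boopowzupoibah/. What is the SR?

No segment of /boopowzupoibah/ meets the structural description of the rule, so the form surfaces unchanged.

boopowzupoibah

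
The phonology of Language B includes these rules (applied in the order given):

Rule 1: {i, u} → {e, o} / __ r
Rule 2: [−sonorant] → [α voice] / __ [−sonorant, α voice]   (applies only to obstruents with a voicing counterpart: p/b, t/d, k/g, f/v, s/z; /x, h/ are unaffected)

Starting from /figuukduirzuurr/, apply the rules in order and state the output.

Rule 1 (pre-rhotic lowering): /i/ is a high vowel immediately before /r/, so it lowers to [e]. /u/ is a high vowel immediately before /r/, so it lowers to [o]. /figuukduirzuurr/ → figuukduerzuorr.
Rule 2 (regressive voicing assimilation): /k/ precedes the voiced obstruent /d/, so it voices to [g] by assimilation. /figuukduerzuorr/ → figuugduerzuorr.

figuugduerzuorr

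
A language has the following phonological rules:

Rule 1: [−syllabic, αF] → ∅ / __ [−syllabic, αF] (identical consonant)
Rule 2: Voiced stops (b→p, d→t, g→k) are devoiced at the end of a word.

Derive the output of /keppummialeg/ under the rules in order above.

kepumialek

Rule 1 (degemination): /pp/ is a geminate; the first /p/ deletes. /mm/ is a geminate; the first /m/ deletes. /keppummialeg/ → kepumialeg.
Rule 2 (final devoicing): /g/ is a voiced stop in word-final position, so it devoices to [k]. /kepumialeg/ → kepumialek.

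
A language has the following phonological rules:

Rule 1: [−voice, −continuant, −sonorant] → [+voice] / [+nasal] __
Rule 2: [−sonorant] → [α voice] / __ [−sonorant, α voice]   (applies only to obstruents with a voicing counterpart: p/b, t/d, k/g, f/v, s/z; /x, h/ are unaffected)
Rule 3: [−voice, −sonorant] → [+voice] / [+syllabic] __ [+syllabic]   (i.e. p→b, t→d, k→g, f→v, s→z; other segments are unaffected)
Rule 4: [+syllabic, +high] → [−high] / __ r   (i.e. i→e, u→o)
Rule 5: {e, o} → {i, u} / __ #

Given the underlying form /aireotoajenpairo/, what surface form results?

aereodoajenbaeru

Rule 1 (post-nasal voicing): /p/ is a voiceless stop immediately after the nasal /n/, so it voices to [b]. /aireotoajenpairo/ → aireotoajenbairo.
Rule 2 (regressive voicing assimilation): no segment meets the environment; /aireotoajenbairo/ is unchanged.
Rule 3 (intervocalic voicing): /t/ is a voiceless obstruent between vowels /o/ and /o/, so it voices to [d]. /aireotoajenbairo/ → aireodoajenbairo.
Rule 4 (pre-rhotic lowering): /i/ is a high vowel immediately before /r/, so it lowers to [e]. /i/ is a high vowel immediately before /r/, so it lowers to [e]. /aireodoajenbairo/ → aereodoajenbaero.
Rule 5 (final vowel raising): /o/ is a mid vowel in word-final position, so it raises to [u]. /aereodoajenbaero/ → aereodoajenbaeru.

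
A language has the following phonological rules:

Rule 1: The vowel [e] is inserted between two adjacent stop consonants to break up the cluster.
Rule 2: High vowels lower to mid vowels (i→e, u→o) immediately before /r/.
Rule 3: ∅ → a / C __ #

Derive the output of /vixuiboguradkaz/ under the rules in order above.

vixuibogoradekaza

Rule 1 (stop-cluster e-epenthesis): /d/ and /k/ form a stop–stop cluster, so [e] is inserted between them. /vixuiboguradkaz/ → vixuiboguradekaz.
Rule 2 (pre-rhotic lowering): /u/ is a high vowel immediately before /r/, so it lowers to [o]. /vixuiboguradekaz/ → vixuibogoradekaz.
Rule 3 (final a-epenthesis): the form ends in the consonant /z/, so [a] is inserted word-finally. /vixuibogoradekaz/ → vixuibogoradekaza.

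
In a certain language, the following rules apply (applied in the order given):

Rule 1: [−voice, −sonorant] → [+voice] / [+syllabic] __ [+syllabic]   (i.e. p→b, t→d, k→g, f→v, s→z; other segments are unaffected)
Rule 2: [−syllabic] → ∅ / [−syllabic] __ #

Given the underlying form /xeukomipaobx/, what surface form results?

xeugomibaob

Rule 1 (intervocalic voicing): /k/ is a voiceless obstruent between vowels /u/ and /o/, so it voices to [g]. /p/ is a voiceless obstruent between vowels /i/ and /a/, so it voices to [b]. /xeukomipaobx/ → xeugomibaobx.
Rule 2 (final cluster simplification): /x/ is the second consonant of a word-final cluster /bx/, so it deletes. /xeugomibaobx/ → xeugomibaob.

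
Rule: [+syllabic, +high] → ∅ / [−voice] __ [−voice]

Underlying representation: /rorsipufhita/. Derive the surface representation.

/i/ is a high vowel flanked by voiceless consonants /s/ and /p/, so it deletes.
/u/ is a high vowel flanked by voiceless consonants /p/ and /f/, so it deletes.
/i/ is a high vowel flanked by voiceless consonants /h/ and /t/, so it deletes.
Surface form: [rorspfhta].

rorspfhta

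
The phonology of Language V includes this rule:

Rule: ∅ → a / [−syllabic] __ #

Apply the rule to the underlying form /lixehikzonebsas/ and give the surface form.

the form ends in the consonant /s/, so [a] is inserted word-finally.
Surface form: [lixehikzonebsasa].

lixehikzonebsasa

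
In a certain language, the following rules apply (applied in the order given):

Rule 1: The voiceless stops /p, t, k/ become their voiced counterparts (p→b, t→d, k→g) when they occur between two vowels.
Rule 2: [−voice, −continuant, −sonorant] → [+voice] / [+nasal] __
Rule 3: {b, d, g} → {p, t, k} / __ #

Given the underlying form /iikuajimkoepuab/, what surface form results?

Rule 1 (intervocalic voicing): /k/ is a voiceless stop between vowels /i/ and /u/, so it voices to [g]. /p/ is a voiceless stop between vowels /e/ and /u/, so it voices to [b]. /iikuajimkoepuab/ → iiguajimkoebuab.
Rule 2 (post-nasal voicing): /k/ is a voiceless stop immediately after the nasal /m/, so it voices to [g]. /iiguajimkoebuab/ → iiguajimgoebuab.
Rule 3 (final devoicing): /b/ is a voiced stop in word-final position, so it devoices to [p]. /iiguajimgoebuab/ → iiguajimgoebuap.

iiguajimgoebuap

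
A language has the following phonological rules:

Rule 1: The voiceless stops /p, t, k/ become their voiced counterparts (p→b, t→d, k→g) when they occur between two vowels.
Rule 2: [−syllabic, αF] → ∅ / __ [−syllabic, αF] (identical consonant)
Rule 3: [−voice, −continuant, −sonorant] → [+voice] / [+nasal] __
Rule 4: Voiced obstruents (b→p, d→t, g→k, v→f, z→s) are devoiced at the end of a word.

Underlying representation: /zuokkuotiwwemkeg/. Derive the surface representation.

Rule 1 (intervocalic voicing): /t/ is a voiceless stop between vowels /o/ and /i/, so it voices to [d]. /zuokkuotiwwemkeg/ → zuokkuodiwwemkeg.
Rule 2 (degemination): /kk/ is a geminate; the first /k/ deletes. /ww/ is a geminate; the first /w/ deletes. /zuokkuodiwwemkeg/ → zuokuodiwemkeg.
Rule 3 (post-nasal voicing): /k/ is a voiceless stop immediately after the nasal /m/, so it voices to [g]. /zuokuodiwemkeg/ → zuokuodiwemgeg.
Rule 4 (final devoicing): /g/ is a voiced obstruent in word-final position, so it devoices to [k]. /zuokuodiwemgeg/ → zuokuodiwemgek.

zuokuodiwemgek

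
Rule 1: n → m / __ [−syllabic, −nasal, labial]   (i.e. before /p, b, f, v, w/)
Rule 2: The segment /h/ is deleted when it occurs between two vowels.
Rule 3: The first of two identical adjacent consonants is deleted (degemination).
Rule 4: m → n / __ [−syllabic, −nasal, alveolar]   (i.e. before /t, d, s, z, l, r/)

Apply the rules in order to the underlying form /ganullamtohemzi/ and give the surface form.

Rule 1 (nasal place assimilation): no segment meets the environment; /ganullamtohemzi/ is unchanged.
Rule 2 (intervocalic h-deletion): /h/ occurs between vowels /o/ and /e/, so it deletes. /ganullamtohemzi/ → ganullamtoemzi.
Rule 3 (degemination): /ll/ is a geminate; the first /l/ deletes. /ganullamtoemzi/ → ganulamtoemzi.
Rule 4 (nasal place assimilation): /m/ precedes the alveolar consonant /t/, so it assimilates in place to [n]. /m/ precedes the alveolar consonant /z/, so it assimilates in place to [n]. /ganulamtoemzi/ → ganulantoenzi.

ganulantoenzi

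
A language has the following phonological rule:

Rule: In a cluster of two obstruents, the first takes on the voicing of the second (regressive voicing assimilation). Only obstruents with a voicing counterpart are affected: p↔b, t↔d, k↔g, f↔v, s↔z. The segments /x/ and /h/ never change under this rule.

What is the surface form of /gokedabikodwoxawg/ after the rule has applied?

gokedabikodwoxawg

No segment of /gokedabikodwoxawg/ meets the structural description of the rule, so the form surfaces unchanged.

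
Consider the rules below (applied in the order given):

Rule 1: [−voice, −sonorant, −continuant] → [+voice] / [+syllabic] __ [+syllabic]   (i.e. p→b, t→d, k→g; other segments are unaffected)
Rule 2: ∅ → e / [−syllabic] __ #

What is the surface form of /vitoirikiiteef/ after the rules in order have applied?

Rule 1 (intervocalic voicing): /t/ is a voiceless stop between vowels /i/ and /o/, so it voices to [d]. /k/ is a voiceless stop between vowels /i/ and /i/, so it voices to [g]. /t/ is a voiceless stop between vowels /i/ and /e/, so it voices to [d]. /vitoirikiiteef/ → vidoirigiideef.
Rule 2 (final e-epenthesis): the form ends in the consonant /f/, so [e] is inserted word-finally. /vidoirigiideef/ → vidoirigiideefe.

vidoirigiideefe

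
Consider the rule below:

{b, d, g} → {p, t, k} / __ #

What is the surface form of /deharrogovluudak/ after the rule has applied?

deharrogovluudak

No segment of /deharrogovluudak/ meets the structural description of the rule, so the form surfaces unchanged.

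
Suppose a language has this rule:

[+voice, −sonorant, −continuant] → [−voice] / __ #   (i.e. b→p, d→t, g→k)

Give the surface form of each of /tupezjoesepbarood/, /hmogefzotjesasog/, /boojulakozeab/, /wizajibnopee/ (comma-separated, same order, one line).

tupezjoesepbaroot, hmogefzotjesasok, boojulakozeap, wizajibnopee

/tupezjoesepbarood/: /d/ is a voiced stop in word-final position, so it devoices to [t]. → [tupezjoesepbaroot].
/hmogefzotjesasog/: /g/ is a voiced stop in word-final position, so it devoices to [k]. → [hmogefzotjesasok].
/boojulakozeab/: /b/ is a voiced stop in word-final position, so it devoices to [p]. → [boojulakozeap].
/wizajibnopee/: the rule's environment is not met; surfaces unchanged as [wizajibnopee].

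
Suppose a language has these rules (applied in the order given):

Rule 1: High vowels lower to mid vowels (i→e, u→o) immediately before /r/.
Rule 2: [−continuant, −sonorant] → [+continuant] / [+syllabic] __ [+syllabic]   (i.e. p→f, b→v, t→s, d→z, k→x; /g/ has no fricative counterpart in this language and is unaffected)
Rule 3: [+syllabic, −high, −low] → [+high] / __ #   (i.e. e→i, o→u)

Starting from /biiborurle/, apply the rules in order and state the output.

biivororli

Rule 1 (pre-rhotic lowering): /u/ is a high vowel immediately before /r/, so it lowers to [o]. /biiborurle/ → biibororle.
Rule 2 (intervocalic spirantization): /b/ is a stop between vowels /i/ and /o/, so it spirantizes to the fricative [v]. /biibororle/ → biivororle.
Rule 3 (final vowel raising): /e/ is a mid vowel in word-final position, so it raises to [i]. /biivororle/ → biivororli.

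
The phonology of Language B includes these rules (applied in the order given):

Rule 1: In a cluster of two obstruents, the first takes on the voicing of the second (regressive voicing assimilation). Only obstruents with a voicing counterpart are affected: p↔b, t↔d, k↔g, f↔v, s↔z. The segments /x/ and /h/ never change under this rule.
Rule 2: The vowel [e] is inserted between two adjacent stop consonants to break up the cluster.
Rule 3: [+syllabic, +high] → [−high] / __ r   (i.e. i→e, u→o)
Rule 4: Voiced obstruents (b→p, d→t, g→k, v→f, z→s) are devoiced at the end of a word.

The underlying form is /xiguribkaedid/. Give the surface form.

xigoripekaedit

Rule 1 (regressive voicing assimilation): /b/ precedes the voiceless obstruent /k/, so it devoices to [p] by assimilation. /xiguribkaedid/ → xiguripkaedid.
Rule 2 (stop-cluster e-epenthesis): /p/ and /k/ form a stop–stop cluster, so [e] is inserted between them. /xiguripkaedid/ → xiguripekaedid.
Rule 3 (pre-rhotic lowering): /u/ is a high vowel immediately before /r/, so it lowers to [o]. /xiguripekaedid/ → xigoripekaedid.
Rule 4 (final devoicing): /d/ is a voiced obstruent in word-final position, so it devoices to [t]. /xigoripekaedid/ → xigoripekaedit.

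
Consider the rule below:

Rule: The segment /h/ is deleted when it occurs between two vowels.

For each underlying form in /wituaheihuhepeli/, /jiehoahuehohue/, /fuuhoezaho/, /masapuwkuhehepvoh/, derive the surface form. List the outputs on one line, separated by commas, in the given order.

/wituaheihuhepeli/: /h/ occurs between vowels /a/ and /e/, so it deletes. /h/ occurs between vowels /i/ and /u/, so it deletes. /h/ occurs between vowels /u/ and /e/, so it deletes. → [wituaeiuepeli].
/jiehoahuehohue/: /h/ occurs between vowels /e/ and /o/, so it deletes. /h/ occurs between vowels /a/ and /u/, so it deletes. /h/ occurs between vowels /e/ and /o/, so it deletes. /h/ occurs between vowels /o/ and /u/, so it deletes. → [jieoaueoue].
/fuuhoezaho/: /h/ occurs between vowels /u/ and /o/, so it deletes. /h/ occurs between vowels /a/ and /o/, so it deletes. → [fuuoezao].
/masapuwkuhehepvoh/: /h/ occurs between vowels /u/ and /e/, so it deletes. /h/ occurs between vowels /e/ and /e/, so it deletes. → [masapuwkueepvoh].

wituaeiuepeli, jieoaueoue, fuuoezao, masapuwkueepvoh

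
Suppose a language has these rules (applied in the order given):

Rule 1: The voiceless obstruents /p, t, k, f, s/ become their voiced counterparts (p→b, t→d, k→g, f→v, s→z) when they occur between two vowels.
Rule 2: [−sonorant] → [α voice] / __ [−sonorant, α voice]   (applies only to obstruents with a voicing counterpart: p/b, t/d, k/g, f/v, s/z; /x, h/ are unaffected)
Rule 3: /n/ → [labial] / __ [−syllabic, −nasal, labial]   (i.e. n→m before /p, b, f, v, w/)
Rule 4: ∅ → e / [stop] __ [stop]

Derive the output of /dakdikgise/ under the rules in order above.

dagedigegize

Rule 1 (intervocalic voicing): /s/ is a voiceless obstruent between vowels /i/ and /e/, so it voices to [z]. /dakdikgise/ → dakdikgize.
Rule 2 (regressive voicing assimilation): /k/ precedes the voiced obstruent /d/, so it voices to [g] by assimilation. /k/ precedes the voiced obstruent /g/, so it voices to [g] by assimilation. /dakdikgize/ → dagdiggize.
Rule 3 (nasal place assimilation): no segment meets the environment; /dagdiggize/ is unchanged.
Rule 4 (stop-cluster e-epenthesis): /g/ and /d/ form a stop–stop cluster, so [e] is inserted between them. /g/ and /g/ form a stop–stop cluster, so [e] is inserted between them. /dagdiggize/ → dagedigegize.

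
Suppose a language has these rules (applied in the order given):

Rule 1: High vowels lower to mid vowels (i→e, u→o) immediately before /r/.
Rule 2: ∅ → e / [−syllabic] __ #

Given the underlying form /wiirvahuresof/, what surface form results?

wiervahoresofe

Rule 1 (pre-rhotic lowering): /i/ is a high vowel immediately before /r/, so it lowers to [e]. /u/ is a high vowel immediately before /r/, so it lowers to [o]. /wiirvahuresof/ → wiervahoresof.
Rule 2 (final e-epenthesis): the form ends in the consonant /f/, so [e] is inserted word-finally. /wiervahoresof/ → wiervahoresofe.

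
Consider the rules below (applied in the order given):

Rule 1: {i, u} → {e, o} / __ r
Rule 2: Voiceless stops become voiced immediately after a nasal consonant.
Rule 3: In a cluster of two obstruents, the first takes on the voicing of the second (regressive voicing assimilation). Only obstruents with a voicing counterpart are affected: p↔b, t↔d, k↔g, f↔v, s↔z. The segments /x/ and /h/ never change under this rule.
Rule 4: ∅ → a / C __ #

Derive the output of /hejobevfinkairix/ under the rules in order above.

Rule 1 (pre-rhotic lowering): /i/ is a high vowel immediately before /r/, so it lowers to [e]. /hejobevfinkairix/ → hejobevfinkaerix.
Rule 2 (post-nasal voicing): /k/ is a voiceless stop immediately after the nasal /n/, so it voices to [g]. /hejobevfinkaerix/ → hejobevfingaerix.
Rule 3 (regressive voicing assimilation): /v/ precedes the voiceless obstruent /f/, so it devoices to [f] by assimilation. /hejobevfingaerix/ → hejobeffingaerix.
Rule 4 (final a-epenthesis): the form ends in the consonant /x/, so [a] is inserted word-finally. /hejobeffingaerix/ → hejobeffingaerixa.

hejobeffingaerixa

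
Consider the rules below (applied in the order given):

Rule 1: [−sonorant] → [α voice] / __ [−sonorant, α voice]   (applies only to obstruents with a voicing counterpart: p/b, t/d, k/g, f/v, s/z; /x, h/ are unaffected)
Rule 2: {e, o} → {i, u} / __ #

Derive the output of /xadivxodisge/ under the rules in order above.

xadifxodizgi

Rule 1 (regressive voicing assimilation): /v/ precedes the voiceless obstruent /x/, so it devoices to [f] by assimilation. /s/ precedes the voiced obstruent /g/, so it voices to [z] by assimilation. /xadivxodisge/ → xadifxodizge.
Rule 2 (final vowel raising): /e/ is a mid vowel in word-final position, so it raises to [i]. /xadifxodizge/ → xadifxodizgi.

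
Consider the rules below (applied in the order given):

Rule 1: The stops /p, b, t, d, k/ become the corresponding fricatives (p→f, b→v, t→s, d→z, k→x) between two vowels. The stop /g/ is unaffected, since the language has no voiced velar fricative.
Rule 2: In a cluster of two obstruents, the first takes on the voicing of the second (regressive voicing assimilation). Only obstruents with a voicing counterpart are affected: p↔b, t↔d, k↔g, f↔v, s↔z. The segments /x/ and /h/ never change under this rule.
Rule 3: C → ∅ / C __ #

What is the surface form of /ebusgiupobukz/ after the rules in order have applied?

Rule 1 (intervocalic spirantization): /b/ is a stop between vowels /e/ and /u/, so it spirantizes to the fricative [v]. /p/ is a stop between vowels /u/ and /o/, so it spirantizes to the fricative [f]. /b/ is a stop between vowels /o/ and /u/, so it spirantizes to the fricative [v]. /ebusgiupobukz/ → evusgiufovukz.
Rule 2 (regressive voicing assimilation): /s/ precedes the voiced obstruent /g/, so it voices to [z] by assimilation. /k/ precedes the voiced obstruent /z/, so it voices to [g] by assimilation. /evusgiufovukz/ → evuzgiufovugz.
Rule 3 (final cluster simplification): /z/ is the second consonant of a word-final cluster /gz/, so it deletes. /evuzgiufovugz/ → evuzgiufovug.

evuzgiufovug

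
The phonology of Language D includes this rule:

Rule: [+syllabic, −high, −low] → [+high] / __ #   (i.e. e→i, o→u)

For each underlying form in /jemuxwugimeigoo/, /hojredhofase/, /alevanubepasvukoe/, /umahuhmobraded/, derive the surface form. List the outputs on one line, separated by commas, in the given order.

/jemuxwugimeigoo/: /o/ is a mid vowel in word-final position, so it raises to [u]. → [jemuxwugimeigou].
/hojredhofase/: /e/ is a mid vowel in word-final position, so it raises to [i]. → [hojredhofasi].
/alevanubepasvukoe/: /e/ is a mid vowel in word-final position, so it raises to [i]. → [alevanubepasvukoi].
/umahuhmobraded/: the rule's environment is not met; surfaces unchanged as [umahuhmobraded].

jemuxwugimeigou, hojredhofasi, alevanubepasvukoi, umahuhmobraded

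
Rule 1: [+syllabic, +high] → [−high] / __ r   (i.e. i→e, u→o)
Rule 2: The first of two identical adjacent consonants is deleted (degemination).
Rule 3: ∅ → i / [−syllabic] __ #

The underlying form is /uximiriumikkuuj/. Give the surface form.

uximeriumikuuji

Rule 1 (pre-rhotic lowering): /i/ is a high vowel immediately before /r/, so it lowers to [e]. /uximiriumikkuuj/ → uximeriumikkuuj.
Rule 2 (degemination): /kk/ is a geminate; the first /k/ deletes. /uximeriumikkuuj/ → uximeriumikuuj.
Rule 3 (final i-epenthesis): the form ends in the consonant /j/, so [i] is inserted word-finally. /uximeriumikuuj/ → uximeriumikuuji.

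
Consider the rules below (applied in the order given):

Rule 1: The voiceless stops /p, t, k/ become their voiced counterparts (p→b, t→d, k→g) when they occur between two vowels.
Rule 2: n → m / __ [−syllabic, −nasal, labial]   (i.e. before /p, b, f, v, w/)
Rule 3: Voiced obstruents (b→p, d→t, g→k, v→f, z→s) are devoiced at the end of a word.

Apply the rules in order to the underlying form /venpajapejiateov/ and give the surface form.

vempajabejiadeof

Rule 1 (intervocalic voicing): /p/ is a voiceless stop between vowels /a/ and /e/, so it voices to [b]. /t/ is a voiceless stop between vowels /a/ and /e/, so it voices to [d]. /venpajapejiateov/ → venpajabejiadeov.
Rule 2 (nasal place assimilation): /n/ precedes the labial consonant /p/, so it assimilates in place to [m]. /venpajabejiadeov/ → vempajabejiadeov.
Rule 3 (final devoicing): /v/ is a voiced obstruent in word-final position, so it devoices to [f]. /vempajabejiadeov/ → vempajabejiadeof.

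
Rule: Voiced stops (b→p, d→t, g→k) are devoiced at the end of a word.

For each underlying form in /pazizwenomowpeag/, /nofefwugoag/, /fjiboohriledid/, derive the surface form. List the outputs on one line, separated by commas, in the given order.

pazizwenomowpeak, nofefwugoak, fjiboohriledit

/pazizwenomowpeag/: /g/ is a voiced stop in word-final position, so it devoices to [k]. → [pazizwenomowpeak].
/nofefwugoag/: /g/ is a voiced stop in word-final position, so it devoices to [k]. → [nofefwugoak].
/fjiboohriledid/: /d/ is a voiced stop in word-final position, so it devoices to [t]. → [fjiboohriledit].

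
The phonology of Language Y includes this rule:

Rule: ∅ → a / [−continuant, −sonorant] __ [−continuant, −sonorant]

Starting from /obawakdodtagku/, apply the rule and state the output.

obawakadodatagaku

/k/ and /d/ form a stop–stop cluster, so [a] is inserted between them.
/d/ and /t/ form a stop–stop cluster, so [a] is inserted between them.
/g/ and /k/ form a stop–stop cluster, so [a] is inserted between them.
Surface form: [obawakadodatagaku].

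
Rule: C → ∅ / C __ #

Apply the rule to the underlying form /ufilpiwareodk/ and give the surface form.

/k/ is the second consonant of a word-final cluster /dk/, so it deletes.
The other instances of /f/, /l/, /p/, /w/, /r/, /d/ do not occur in the required environment and remain unchanged.
Surface form: [ufilpiwareod].

ufilpiwareod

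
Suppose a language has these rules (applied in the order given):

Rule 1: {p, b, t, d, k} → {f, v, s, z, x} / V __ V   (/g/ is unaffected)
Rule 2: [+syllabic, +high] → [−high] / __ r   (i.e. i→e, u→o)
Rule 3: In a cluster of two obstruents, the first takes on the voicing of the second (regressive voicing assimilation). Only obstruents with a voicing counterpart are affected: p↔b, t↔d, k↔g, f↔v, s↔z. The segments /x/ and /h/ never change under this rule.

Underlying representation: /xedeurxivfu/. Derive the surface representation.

Rule 1 (intervocalic spirantization): /d/ is a stop between vowels /e/ and /e/, so it spirantizes to the fricative [z]. /xedeurxivfu/ → xezeurxivfu.
Rule 2 (pre-rhotic lowering): /u/ is a high vowel immediately before /r/, so it lowers to [o]. /xezeurxivfu/ → xezeorxivfu.
Rule 3 (regressive voicing assimilation): /v/ precedes the voiceless obstruent /f/, so it devoices to [f] by assimilation. /xezeorxivfu/ → xezeorxiffu.

xezeorxiffu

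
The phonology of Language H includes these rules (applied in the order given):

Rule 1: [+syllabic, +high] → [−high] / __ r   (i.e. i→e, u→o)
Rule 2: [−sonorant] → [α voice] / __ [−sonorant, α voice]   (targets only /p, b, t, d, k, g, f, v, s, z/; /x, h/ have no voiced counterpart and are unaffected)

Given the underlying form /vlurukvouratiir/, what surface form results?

Rule 1 (pre-rhotic lowering): /u/ is a high vowel immediately before /r/, so it lowers to [o]. /u/ is a high vowel immediately before /r/, so it lowers to [o]. /i/ is a high vowel immediately before /r/, so it lowers to [e]. /vlurukvouratiir/ → vlorukvooratier.
Rule 2 (regressive voicing assimilation): /k/ precedes the voiced obstruent /v/, so it voices to [g] by assimilation. /vlorukvooratier/ → vlorugvooratier.

vlorugvooratier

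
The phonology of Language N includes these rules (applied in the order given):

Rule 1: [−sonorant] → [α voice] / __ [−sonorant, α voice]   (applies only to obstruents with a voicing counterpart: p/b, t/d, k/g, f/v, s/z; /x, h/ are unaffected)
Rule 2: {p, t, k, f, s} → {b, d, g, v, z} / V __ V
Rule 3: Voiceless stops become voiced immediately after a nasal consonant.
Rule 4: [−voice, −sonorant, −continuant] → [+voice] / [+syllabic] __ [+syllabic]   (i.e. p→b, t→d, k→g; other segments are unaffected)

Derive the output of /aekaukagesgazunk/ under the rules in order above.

Rule 1 (regressive voicing assimilation): /s/ precedes the voiced obstruent /g/, so it voices to [z] by assimilation. /aekaukagesgazunk/ → aekaukagezgazunk.
Rule 2 (intervocalic voicing): /k/ is a voiceless obstruent between vowels /e/ and /a/, so it voices to [g]. /k/ is a voiceless obstruent between vowels /u/ and /a/, so it voices to [g]. /aekaukagezgazunk/ → aegaugagezgazunk.
Rule 3 (post-nasal voicing): /k/ is a voiceless stop immediately after the nasal /n/, so it voices to [g]. /aegaugagezgazunk/ → aegaugagezgazung.
Rule 4 (intervocalic voicing): no segment meets the environment; /aegaugagezgazung/ is unchanged.

aegaugagezgazung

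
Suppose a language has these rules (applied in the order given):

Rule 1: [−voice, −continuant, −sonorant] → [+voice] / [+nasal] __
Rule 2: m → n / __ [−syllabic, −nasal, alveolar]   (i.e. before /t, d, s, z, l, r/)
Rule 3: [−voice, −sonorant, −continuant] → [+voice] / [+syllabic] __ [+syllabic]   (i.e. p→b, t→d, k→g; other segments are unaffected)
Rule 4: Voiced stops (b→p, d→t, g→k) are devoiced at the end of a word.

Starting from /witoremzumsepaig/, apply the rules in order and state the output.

widorenzunsebaik

Rule 1 (post-nasal voicing): no segment meets the environment; /witoremzumsepaig/ is unchanged.
Rule 2 (nasal place assimilation): /m/ precedes the alveolar consonant /z/, so it assimilates in place to [n]. /m/ precedes the alveolar consonant /s/, so it assimilates in place to [n]. /witoremzumsepaig/ → witorenzunsepaig.
Rule 3 (intervocalic voicing): /t/ is a voiceless stop between vowels /i/ and /o/, so it voices to [d]. /p/ is a voiceless stop between vowels /e/ and /a/, so it voices to [b]. /witorenzunsepaig/ → widorenzunsebaig.
Rule 4 (final devoicing): /g/ is a voiced stop in word-final position, so it devoices to [k]. /widorenzunsebaig/ → widorenzunsebaik.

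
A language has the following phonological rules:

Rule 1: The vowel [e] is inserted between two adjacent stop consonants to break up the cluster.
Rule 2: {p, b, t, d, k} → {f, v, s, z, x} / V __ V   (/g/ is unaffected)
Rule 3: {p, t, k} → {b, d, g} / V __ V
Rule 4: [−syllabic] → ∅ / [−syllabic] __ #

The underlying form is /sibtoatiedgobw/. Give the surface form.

sivesoasiezegob

Rule 1 (stop-cluster e-epenthesis): /b/ and /t/ form a stop–stop cluster, so [e] is inserted between them. /d/ and /g/ form a stop–stop cluster, so [e] is inserted between them. /sibtoatiedgobw/ → sibetoatiedegobw.
Rule 2 (intervocalic spirantization): /b/ is a stop between vowels /i/ and /e/, so it spirantizes to the fricative [v]. /t/ is a stop between vowels /e/ and /o/, so it spirantizes to the fricative [s]. /t/ is a stop between vowels /a/ and /i/, so it spirantizes to the fricative [s]. /d/ is a stop between vowels /e/ and /e/, so it spirantizes to the fricative [z]. /sibetoatiedegobw/ → sivesoasiezegobw.
Rule 3 (intervocalic voicing): no segment meets the environment; /sivesoasiezegobw/ is unchanged.
Rule 4 (final cluster simplification): /w/ is the second consonant of a word-final cluster /bw/, so it deletes. /sivesoasiezegobw/ → sivesoasiezegob.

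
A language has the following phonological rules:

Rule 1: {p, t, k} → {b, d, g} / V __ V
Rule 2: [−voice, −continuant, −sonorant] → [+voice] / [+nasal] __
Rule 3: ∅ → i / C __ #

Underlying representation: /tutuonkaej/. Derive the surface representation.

Rule 1 (intervocalic voicing): /t/ is a voiceless stop between vowels /u/ and /u/, so it voices to [d]. /tutuonkaej/ → tuduonkaej.
Rule 2 (post-nasal voicing): /k/ is a voiceless stop immediately after the nasal /n/, so it voices to [g]. /tuduonkaej/ → tuduongaej.
Rule 3 (final i-epenthesis): the form ends in the consonant /j/, so [i] is inserted word-finally. /tuduongaej/ → tuduongaeji.

tuduongaeji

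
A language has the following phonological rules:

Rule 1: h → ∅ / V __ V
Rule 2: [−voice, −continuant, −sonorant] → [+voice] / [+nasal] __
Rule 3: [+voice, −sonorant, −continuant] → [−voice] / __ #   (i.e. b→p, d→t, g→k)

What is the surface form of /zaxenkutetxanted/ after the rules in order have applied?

zaxengutetxandet

Rule 1 (intervocalic h-deletion): no segment meets the environment; /zaxenkutetxanted/ is unchanged.
Rule 2 (post-nasal voicing): /k/ is a voiceless stop immediately after the nasal /n/, so it voices to [g]. /t/ is a voiceless stop immediately after the nasal /n/, so it voices to [d]. /zaxenkutetxanted/ → zaxengutetxanded.
Rule 3 (final devoicing): /d/ is a voiced stop in word-final position, so it devoices to [t]. /zaxengutetxanded/ → zaxengutetxandet.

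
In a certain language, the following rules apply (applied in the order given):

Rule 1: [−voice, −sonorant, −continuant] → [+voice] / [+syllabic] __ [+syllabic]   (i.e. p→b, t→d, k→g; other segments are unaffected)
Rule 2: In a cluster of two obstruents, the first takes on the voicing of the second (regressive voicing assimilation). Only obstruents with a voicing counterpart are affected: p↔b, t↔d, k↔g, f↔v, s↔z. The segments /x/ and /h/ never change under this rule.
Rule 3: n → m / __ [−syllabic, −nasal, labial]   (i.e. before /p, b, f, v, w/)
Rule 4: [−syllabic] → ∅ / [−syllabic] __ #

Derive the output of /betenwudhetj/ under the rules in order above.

Rule 1 (intervocalic voicing): /t/ is a voiceless stop between vowels /e/ and /e/, so it voices to [d]. /betenwudhetj/ → bedenwudhetj.
Rule 2 (regressive voicing assimilation): /d/ precedes the voiceless obstruent /h/, so it devoices to [t] by assimilation. /bedenwudhetj/ → bedenwuthetj.
Rule 3 (nasal place assimilation): /n/ precedes the labial consonant /w/, so it assimilates in place to [m]. /bedenwuthetj/ → bedemwuthetj.
Rule 4 (final cluster simplification): /j/ is the second consonant of a word-final cluster /tj/, so it deletes. /bedemwuthetj/ → bedemwuthet.

bedemwuthet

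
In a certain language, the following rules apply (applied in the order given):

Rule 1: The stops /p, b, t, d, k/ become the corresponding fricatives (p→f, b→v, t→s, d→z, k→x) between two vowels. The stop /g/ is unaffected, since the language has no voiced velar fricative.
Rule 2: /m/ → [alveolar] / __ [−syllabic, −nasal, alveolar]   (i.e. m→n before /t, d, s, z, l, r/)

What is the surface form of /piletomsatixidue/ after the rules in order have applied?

Rule 1 (intervocalic spirantization): /t/ is a stop between vowels /e/ and /o/, so it spirantizes to the fricative [s]. /t/ is a stop between vowels /a/ and /i/, so it spirantizes to the fricative [s]. /d/ is a stop between vowels /i/ and /u/, so it spirantizes to the fricative [z]. /piletomsatixidue/ → pilesomsasixizue.
Rule 2 (nasal place assimilation): /m/ precedes the alveolar consonant /s/, so it assimilates in place to [n]. /pilesomsasixizue/ → pilesonsasixizue.

pilesonsasixizue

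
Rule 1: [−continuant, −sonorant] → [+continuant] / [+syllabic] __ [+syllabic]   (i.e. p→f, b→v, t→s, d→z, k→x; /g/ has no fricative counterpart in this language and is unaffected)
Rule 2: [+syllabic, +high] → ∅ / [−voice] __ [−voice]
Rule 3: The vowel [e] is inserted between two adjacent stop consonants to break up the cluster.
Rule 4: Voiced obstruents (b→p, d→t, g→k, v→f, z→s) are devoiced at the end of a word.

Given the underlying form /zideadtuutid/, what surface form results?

zizeadetuusit

Rule 1 (intervocalic spirantization): /d/ is a stop between vowels /i/ and /e/, so it spirantizes to the fricative [z]. /t/ is a stop between vowels /u/ and /i/, so it spirantizes to the fricative [s]. /zideadtuutid/ → zizeadtuusid.
Rule 2 (high vowel syncope): no segment meets the environment; /zizeadtuusid/ is unchanged.
Rule 3 (stop-cluster e-epenthesis): /d/ and /t/ form a stop–stop cluster, so [e] is inserted between them. /zizeadtuusid/ → zizeadetuusid.
Rule 4 (final devoicing): /d/ is a voiced obstruent in word-final position, so it devoices to [t]. /zizeadetuusid/ → zizeadetuusit.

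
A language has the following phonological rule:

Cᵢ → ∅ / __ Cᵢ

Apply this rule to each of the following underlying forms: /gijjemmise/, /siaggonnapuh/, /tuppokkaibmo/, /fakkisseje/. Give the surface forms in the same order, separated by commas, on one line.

/gijjemmise/: /jj/ is a geminate; the first /j/ deletes. /mm/ is a geminate; the first /m/ deletes. → [gijemise].
/siaggonnapuh/: /gg/ is a geminate; the first /g/ deletes. /nn/ is a geminate; the first /n/ deletes. → [siagonapuh].
/tuppokkaibmo/: /pp/ is a geminate; the first /p/ deletes. /kk/ is a geminate; the first /k/ deletes. → [tupokaibmo].
/fakkisseje/: /kk/ is a geminate; the first /k/ deletes. /ss/ is a geminate; the first /s/ deletes. → [fakiseje].

gijemise, siagonapuh, tupokaibmo, fakiseje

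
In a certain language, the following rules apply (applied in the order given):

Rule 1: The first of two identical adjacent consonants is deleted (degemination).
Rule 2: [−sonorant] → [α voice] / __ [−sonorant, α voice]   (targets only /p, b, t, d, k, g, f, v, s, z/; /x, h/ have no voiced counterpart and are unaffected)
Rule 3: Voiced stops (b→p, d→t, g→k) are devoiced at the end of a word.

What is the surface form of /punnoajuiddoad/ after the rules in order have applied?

punoajuidoat

Rule 1 (degemination): /nn/ is a geminate; the first /n/ deletes. /dd/ is a geminate; the first /d/ deletes. /punnoajuiddoad/ → punoajuidoad.
Rule 2 (regressive voicing assimilation): no segment meets the environment; /punoajuidoad/ is unchanged.
Rule 3 (final devoicing): /d/ is a voiced stop in word-final position, so it devoices to [t]. /punoajuidoad/ → punoajuidoat.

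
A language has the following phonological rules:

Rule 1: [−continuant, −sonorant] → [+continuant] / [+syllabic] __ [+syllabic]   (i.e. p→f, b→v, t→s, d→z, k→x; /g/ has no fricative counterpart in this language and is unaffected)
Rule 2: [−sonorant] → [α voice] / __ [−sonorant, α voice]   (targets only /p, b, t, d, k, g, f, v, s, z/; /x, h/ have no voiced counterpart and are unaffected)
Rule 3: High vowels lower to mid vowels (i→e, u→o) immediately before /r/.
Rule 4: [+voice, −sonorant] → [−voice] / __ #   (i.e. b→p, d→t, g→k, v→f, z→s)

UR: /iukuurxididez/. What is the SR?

Rule 1 (intervocalic spirantization): /k/ is a stop between vowels /u/ and /u/, so it spirantizes to the fricative [x]. /d/ is a stop between vowels /i/ and /i/, so it spirantizes to the fricative [z]. /d/ is a stop between vowels /i/ and /e/, so it spirantizes to the fricative [z]. /iukuurxididez/ → iuxuurxizizez.
Rule 2 (regressive voicing assimilation): no segment meets the environment; /iuxuurxizizez/ is unchanged.
Rule 3 (pre-rhotic lowering): /u/ is a high vowel immediately before /r/, so it lowers to [o]. /iuxuurxizizez/ → iuxuorxizizez.
Rule 4 (final devoicing): /z/ is a voiced obstruent in word-final position, so it devoices to [s]. /iuxuorxizizez/ → iuxuorxizizes.

iuxuorxizizes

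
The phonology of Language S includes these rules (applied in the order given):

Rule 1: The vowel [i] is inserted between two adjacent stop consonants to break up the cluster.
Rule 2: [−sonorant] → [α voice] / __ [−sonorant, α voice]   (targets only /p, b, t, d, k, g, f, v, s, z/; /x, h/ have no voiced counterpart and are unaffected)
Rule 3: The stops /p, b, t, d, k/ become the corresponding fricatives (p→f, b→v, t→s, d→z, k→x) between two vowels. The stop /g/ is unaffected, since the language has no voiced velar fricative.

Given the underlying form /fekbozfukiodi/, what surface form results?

Rule 1 (stop-cluster i-epenthesis): /k/ and /b/ form a stop–stop cluster, so [i] is inserted between them. /fekbozfukiodi/ → fekibozfukiodi.
Rule 2 (regressive voicing assimilation): /z/ precedes the voiceless obstruent /f/, so it devoices to [s] by assimilation. /fekibozfukiodi/ → fekibosfukiodi.
Rule 3 (intervocalic spirantization): /k/ is a stop between vowels /e/ and /i/, so it spirantizes to the fricative [x]. /b/ is a stop between vowels /i/ and /o/, so it spirantizes to the fricative [v]. /k/ is a stop between vowels /u/ and /i/, so it spirantizes to the fricative [x]. /d/ is a stop between vowels /o/ and /i/, so it spirantizes to the fricative [z]. /fekibosfukiodi/ → fexivosfuxiozi.

fexivosfuxiozi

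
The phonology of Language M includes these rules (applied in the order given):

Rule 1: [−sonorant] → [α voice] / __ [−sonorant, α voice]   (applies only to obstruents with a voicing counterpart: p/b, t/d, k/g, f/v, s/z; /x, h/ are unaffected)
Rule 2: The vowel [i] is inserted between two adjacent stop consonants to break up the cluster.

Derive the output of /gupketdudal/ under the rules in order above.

Rule 1 (regressive voicing assimilation): /t/ precedes the voiced obstruent /d/, so it voices to [d] by assimilation. /gupketdudal/ → gupkeddudal.
Rule 2 (stop-cluster i-epenthesis): /p/ and /k/ form a stop–stop cluster, so [i] is inserted between them. /d/ and /d/ form a stop–stop cluster, so [i] is inserted between them. /gupkeddudal/ → gupikedidudal.

gupikedidudal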